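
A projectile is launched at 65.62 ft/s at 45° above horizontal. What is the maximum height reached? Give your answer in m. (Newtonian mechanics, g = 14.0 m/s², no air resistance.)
H = v₀²sin²(θ)/(2g) (with unit conversion) = 7.144 m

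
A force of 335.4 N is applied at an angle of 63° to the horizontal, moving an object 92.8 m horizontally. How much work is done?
W = Fd cosθ = 335.4×92.8×cos(63°) = 14131.0 J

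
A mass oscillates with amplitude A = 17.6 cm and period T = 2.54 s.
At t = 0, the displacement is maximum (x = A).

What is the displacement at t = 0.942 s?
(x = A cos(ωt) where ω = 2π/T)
ω = 2π/T = 2π/2.54 = 2.474 rad/s
x = A cos(ωt) = 17.6×cos(2.474×0.942) = -12.12 cm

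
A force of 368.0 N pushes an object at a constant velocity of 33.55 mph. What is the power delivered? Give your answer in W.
P = Fv = 368 N × 15 m/s = 5519 W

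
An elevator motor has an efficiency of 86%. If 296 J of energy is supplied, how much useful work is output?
W_out = η × W_in = 0.86 × 296 = 254.56 J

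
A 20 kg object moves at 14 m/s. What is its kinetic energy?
KE = ½mv² = ½×20×14² = 1960.0 J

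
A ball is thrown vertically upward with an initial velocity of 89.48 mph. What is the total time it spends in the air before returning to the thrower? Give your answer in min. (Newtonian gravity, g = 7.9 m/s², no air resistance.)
t_total = 2v₀/g (with unit conversion) = 0.1688 min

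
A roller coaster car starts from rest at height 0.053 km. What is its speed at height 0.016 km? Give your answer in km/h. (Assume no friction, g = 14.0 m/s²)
mgh₁ = ½mv₂² + mgh₂ → v₂ = √(2g(h₁−h₂)) = √(2×14.0×(53−16)) = 32.19 m/s = 115.9 km/h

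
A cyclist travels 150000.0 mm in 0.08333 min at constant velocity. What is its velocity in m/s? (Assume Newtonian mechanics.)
v = d/t (with unit conversion) = 30.0 m/s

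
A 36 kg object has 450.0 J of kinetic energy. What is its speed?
KE = ½mv² → v = √(2KE/m) = √(2×450.0/36) = 5.0 m/s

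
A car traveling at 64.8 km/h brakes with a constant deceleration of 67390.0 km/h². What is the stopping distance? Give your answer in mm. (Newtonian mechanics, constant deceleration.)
d = v₀² / (2a) (with unit conversion) = 31150.0 mm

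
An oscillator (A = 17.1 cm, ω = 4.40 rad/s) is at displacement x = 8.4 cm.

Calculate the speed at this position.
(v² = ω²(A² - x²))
v = ω√(A² − x²) = 4.4×√(0.171² − 0.084²) = 0.6554 m/s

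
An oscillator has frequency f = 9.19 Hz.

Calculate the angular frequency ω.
ω = 2πf = 2π×9.19 = 57.74 rad/s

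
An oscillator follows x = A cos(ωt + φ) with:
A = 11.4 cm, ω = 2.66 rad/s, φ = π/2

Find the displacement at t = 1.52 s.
x = A cos(ωt + φ) = 11.4×cos(2.66×1.52 + π/2) = 8.941 cm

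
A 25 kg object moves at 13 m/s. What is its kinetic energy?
KE = ½mv² = ½×25×13² = 2112.5 J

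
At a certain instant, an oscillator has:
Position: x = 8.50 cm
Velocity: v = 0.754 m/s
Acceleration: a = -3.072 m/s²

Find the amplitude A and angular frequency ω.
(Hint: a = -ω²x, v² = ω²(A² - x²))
a = −ω²x → ω = √(|a|/x) = √(3.072/0.085) = 6.012 rad/s
v² = ω²(A² − x²) → A = √(x² + v²/ω²) = √(0.085² + 0.754²/6.012²) = 0.1515 m = 15.15 cm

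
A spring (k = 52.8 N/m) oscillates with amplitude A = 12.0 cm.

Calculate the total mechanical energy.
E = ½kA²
E = ½kA² = ½×52.8×(0.12)² = 0.3802 J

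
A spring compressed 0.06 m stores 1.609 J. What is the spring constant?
PE = ½kx² → k = 2PE/x² = 2×1.609/0.06² = 893.9 N/m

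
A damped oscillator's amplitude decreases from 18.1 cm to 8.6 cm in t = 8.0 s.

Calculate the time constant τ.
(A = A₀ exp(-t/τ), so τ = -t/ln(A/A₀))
A/A₀ = 8.6/18.1 = 0.4751; ln(A/A₀) = -0.7441
τ = −t/ln(A/A₀) = −8.0/-0.7441 = 10.75 s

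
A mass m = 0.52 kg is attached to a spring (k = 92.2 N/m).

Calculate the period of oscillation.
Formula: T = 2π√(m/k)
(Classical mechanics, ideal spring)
T = 2π√(m/k) = 2π√(0.52/92.2) = 0.4719 s; f = 1/T = 2.119 Hz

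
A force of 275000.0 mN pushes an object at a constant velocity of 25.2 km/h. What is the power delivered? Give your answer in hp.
P = Fv = 275 N × 7 m/s = 1925 W = 2.581 hp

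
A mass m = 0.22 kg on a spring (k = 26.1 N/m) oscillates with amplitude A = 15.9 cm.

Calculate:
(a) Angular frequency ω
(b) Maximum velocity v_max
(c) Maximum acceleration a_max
ω = √(k/m) = √(26.1/0.22) = 10.89 rad/s
v_max = ωA = 10.89×0.159 = 1.732 m/s
a_max = ω²A = 10.89²×0.159 = 18.86 m/s²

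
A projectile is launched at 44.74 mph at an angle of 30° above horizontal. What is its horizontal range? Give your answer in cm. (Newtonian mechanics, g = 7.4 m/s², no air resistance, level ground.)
R = v₀² sin(2θ) / g (with unit conversion) = 4681.0 cm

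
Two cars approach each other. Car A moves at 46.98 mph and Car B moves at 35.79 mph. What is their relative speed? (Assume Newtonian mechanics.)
v_rel = v_A + v_B = 46.98 + 35.79 = 82.77 mph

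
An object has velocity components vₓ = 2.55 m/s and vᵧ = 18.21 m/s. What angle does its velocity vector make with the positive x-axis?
θ = arctan(vᵧ/vₓ) = arctan(18.21/2.55) = 82.03°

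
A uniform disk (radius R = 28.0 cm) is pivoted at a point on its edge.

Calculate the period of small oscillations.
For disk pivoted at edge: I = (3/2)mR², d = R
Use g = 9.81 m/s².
I/m = (3/2)R² = 0.1176 m²; d = R = 0.28 m
T = 2π√((3/2)R²/(gR)) = 2π√(3R/(2g)) = 1.3 s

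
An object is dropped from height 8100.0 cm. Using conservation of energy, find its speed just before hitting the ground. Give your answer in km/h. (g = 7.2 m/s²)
mgh = ½mv² → v = √(2gh) = √(2×7.2×81) = 34.15 m/s = 122.9 km/h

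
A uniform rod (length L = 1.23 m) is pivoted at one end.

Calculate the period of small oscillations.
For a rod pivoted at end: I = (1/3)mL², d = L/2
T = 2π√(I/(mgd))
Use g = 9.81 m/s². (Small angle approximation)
I/m = (1/3)L² = 0.5043 m²; d = L/2 = 0.615 m
T = 2π√(I/(mgd)) = 2π√(0.5043/(9.81×0.615)) = 1.817 s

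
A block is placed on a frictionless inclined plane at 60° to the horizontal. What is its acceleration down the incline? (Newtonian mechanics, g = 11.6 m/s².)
a = g sin(θ) = 11.6 × sin(60°) = 11.6 × 0.866 = 10.05 m/s²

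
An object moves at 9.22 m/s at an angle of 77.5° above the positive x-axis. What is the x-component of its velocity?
vₓ = v cos(θ) = 9.22 × cos(77.5°) = 2.0 m/s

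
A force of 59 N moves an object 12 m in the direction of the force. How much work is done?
W = Fd = 59×12 = 708.0 J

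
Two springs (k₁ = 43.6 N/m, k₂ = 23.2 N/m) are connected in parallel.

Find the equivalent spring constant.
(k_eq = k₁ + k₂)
k_eq = k₁ + k₂ = 43.6 + 23.2 = 66.8 N/m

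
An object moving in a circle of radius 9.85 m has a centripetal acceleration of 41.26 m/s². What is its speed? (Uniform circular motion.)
v = √(a_c × r) = √(41.26 × 9.85) = 20.16 m/s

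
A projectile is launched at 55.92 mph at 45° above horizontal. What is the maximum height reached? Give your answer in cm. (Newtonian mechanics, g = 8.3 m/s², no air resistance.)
H = v₀²sin²(θ)/(2g) (with unit conversion) = 1882.0 cm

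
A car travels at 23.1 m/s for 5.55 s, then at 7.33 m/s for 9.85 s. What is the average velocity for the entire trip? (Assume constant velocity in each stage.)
d₁ = v₁t₁ = 23.1 × 5.55 = 128.205 m
d₂ = v₂t₂ = 7.33 × 9.85 = 72.2005 m
d_total = 200.41 m, t_total = 15.4 s
v_avg = d_total/t_total = 200.41/15.4 = 13.01 m/s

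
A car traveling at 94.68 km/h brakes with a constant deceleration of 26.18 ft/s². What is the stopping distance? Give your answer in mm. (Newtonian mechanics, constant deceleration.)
d = v₀² / (2a) (with unit conversion) = 43340.0 mm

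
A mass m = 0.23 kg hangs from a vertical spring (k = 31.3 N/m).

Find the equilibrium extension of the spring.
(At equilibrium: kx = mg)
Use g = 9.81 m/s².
x_eq = mg/k = 0.23×9.81/31.3 = 0.07209 m = 7.209 cm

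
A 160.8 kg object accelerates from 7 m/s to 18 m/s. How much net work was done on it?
W_net = ΔKE = ½m(v₂² − v₁²) = ½×160.8×(18² − 7²) = 22110.0 J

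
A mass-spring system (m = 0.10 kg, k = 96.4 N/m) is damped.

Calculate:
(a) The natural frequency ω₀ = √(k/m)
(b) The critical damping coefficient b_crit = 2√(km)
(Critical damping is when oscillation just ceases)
ω₀ = √(k/m) = √(96.4/0.1) = 31.05 rad/s
b_crit = 2√(km) = 2√(96.4×0.1) = 6.21 kg/s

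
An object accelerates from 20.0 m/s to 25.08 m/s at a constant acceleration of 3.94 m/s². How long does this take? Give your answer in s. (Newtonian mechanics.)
t = (v - v₀)/a = 1.289 s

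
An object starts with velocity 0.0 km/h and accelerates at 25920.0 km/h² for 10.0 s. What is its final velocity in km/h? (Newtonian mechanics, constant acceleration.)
v = v₀ + at (with unit conversion) = 72.0 km/h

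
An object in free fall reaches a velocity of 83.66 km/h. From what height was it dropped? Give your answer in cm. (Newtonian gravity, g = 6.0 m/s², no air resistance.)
h = v²/(2g) (with unit conversion) = 4500.0 cm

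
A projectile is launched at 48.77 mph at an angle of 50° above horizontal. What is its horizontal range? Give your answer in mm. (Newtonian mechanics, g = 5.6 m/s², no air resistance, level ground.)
R = v₀² sin(2θ) / g (with unit conversion) = 83590.0 mm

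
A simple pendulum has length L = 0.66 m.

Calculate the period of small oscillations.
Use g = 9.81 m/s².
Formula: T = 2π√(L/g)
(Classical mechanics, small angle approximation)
T = 2π√(L/g) = 2π√(0.66/9.81) = 1.63 s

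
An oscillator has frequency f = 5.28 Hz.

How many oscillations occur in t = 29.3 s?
n = f×t = 5.28×29.3 = 154.7 oscillations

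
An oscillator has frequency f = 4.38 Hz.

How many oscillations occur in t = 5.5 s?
n = f×t = 4.38×5.5 = 24.09 oscillations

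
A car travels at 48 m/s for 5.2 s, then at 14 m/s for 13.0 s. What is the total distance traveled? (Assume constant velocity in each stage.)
d₁ = v₁t₁ = 48 × 5.2 = 249.6 m
d₂ = v₂t₂ = 14 × 13.0 = 182 m
d_total = 249.6 + 182 = 431.6 m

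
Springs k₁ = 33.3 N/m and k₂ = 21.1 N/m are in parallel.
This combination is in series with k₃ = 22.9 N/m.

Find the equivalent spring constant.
k₁₂ = k₁ + k₂ = 54.4 N/m (parallel)
1/k_eq = 1/k₁₂ + 1/k₃ → k_eq = 16.12 N/m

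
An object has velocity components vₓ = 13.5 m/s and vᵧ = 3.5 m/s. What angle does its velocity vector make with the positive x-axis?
θ = arctan(vᵧ/vₓ) = arctan(3.5/13.5) = 14.53°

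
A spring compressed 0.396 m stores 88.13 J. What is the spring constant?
PE = ½kx² → k = 2PE/x² = 2×88.13/0.396² = 1124.0 N/m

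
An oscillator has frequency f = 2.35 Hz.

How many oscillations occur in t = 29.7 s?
n = f×t = 2.35×29.7 = 69.8 oscillations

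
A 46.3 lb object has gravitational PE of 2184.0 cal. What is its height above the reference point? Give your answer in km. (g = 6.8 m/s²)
PE = mgh → h = PE/(mg) = 9138 J / (21 kg × 6.8 m/s²) = 63.99 m = 0.06399 km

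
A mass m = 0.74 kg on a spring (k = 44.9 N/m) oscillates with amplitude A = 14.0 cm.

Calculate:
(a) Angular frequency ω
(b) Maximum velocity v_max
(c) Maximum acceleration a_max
ω = √(k/m) = √(44.9/0.74) = 7.789 rad/s
v_max = ωA = 7.789×0.14 = 1.091 m/s
a_max = ω²A = 7.789²×0.14 = 8.495 m/s²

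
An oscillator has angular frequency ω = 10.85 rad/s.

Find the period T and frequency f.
T = 2π/ω = 2π/10.85 = 0.5791 s; f = ω/2π = 1.727 Hz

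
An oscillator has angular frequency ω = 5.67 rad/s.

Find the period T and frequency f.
T = 2π/ω = 2π/5.67 = 1.108 s; f = ω/2π = 0.9024 Hz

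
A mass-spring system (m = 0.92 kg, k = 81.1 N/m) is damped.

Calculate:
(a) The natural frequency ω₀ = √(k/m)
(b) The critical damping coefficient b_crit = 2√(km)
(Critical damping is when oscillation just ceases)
ω₀ = √(k/m) = √(81.1/0.92) = 9.389 rad/s
b_crit = 2√(km) = 2√(81.1×0.92) = 17.28 kg/s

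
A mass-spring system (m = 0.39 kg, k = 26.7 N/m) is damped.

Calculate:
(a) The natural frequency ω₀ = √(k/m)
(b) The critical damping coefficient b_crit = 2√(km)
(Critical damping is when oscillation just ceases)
ω₀ = √(k/m) = √(26.7/0.39) = 8.274 rad/s
b_crit = 2√(km) = 2√(26.7×0.39) = 6.454 kg/s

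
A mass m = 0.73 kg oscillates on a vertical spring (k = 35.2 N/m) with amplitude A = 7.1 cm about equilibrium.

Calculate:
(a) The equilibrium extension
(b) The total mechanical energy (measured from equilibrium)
x_eq = mg/k = 0.73×9.81/35.2 = 0.2034 m = 20.34 cm
E = ½kA² = ½×35.2×(0.071)² = 0.08872 J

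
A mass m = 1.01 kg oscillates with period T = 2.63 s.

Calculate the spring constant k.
T = 2π√(m/k) → k = m(2π/T)² = 1.01×(2π/2.63)² = 5.765 N/m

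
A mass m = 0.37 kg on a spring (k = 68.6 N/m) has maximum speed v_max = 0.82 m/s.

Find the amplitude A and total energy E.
½mv²_max = ½kA² → A = v_max√(m/k) = 0.82×√(0.37/68.6) = 0.06022 m = 6.022 cm
E = ½mv²_max = ½×0.37×0.82² = 0.1244 J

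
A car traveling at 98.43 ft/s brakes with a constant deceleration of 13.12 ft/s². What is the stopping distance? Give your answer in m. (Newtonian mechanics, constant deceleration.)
d = v₀² / (2a) (with unit conversion) = 112.5 m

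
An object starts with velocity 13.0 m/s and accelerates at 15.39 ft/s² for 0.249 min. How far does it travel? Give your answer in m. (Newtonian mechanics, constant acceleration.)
d = v₀t + ½at² (with unit conversion) = 717.7 m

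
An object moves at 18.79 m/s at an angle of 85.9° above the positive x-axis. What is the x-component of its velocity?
vₓ = v cos(θ) = 18.79 × cos(85.9°) = 1.34 m/s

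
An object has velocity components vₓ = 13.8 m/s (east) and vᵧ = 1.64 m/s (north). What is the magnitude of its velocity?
|v| = √(vₓ² + vᵧ²) = √(13.8² + 1.64²) = √(193.13) = 13.9 m/s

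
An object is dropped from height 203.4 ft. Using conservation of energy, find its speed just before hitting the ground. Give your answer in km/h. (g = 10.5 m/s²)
mgh = ½mv² → v = √(2gh) = √(2×10.5×62) = 36.08 m/s = 129.9 km/h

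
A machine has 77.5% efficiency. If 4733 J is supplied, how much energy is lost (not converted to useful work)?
W_out = η × W_in = 0.775×4733 = 3668.1 J
W_lost = W_in − W_out = 4733 − 3668.1 = 1064.9 J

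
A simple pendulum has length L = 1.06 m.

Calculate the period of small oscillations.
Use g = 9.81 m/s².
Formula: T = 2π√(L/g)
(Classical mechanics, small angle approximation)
T = 2π√(L/g) = 2π√(1.06/9.81) = 2.065 s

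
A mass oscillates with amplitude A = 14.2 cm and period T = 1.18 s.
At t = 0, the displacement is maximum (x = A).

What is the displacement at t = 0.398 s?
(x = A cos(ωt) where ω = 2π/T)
ω = 2π/T = 2π/1.18 = 5.325 rad/s
x = A cos(ωt) = 14.2×cos(5.325×0.398) = -7.403 cm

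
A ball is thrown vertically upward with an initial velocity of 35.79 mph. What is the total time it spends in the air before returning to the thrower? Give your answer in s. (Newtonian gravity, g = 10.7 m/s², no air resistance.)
t_total = 2v₀/g (with unit conversion) = 2.991 s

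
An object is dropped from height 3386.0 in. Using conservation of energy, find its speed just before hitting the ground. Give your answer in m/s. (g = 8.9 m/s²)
mgh = ½mv² → v = √(2gh) = √(2×8.9×86) = 39.13 m/s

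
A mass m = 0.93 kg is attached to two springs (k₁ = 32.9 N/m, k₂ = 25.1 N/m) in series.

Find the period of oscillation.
k_eq = k₁k₂/(k₁+k₂) = 14.24 N/m
T = 2π√(m/k_eq) = 2π√(0.93/14.24) = 1.606 s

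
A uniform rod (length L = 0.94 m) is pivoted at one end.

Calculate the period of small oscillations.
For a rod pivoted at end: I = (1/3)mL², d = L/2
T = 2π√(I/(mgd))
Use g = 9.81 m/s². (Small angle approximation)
I/m = (1/3)L² = 0.2945 m²; d = L/2 = 0.47 m
T = 2π√(I/(mgd)) = 2π√(0.2945/(9.81×0.47)) = 1.588 s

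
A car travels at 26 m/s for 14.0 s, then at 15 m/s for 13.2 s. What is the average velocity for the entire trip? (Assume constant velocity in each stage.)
d₁ = v₁t₁ = 26 × 14.0 = 364 m
d₂ = v₂t₂ = 15 × 13.2 = 198 m
d_total = 562.0 m, t_total = 27.2 s
v_avg = d_total/t_total = 562.0/27.2 = 20.66 m/s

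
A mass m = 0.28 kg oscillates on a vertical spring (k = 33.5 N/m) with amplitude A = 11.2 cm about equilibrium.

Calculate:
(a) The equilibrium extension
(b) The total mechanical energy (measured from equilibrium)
x_eq = mg/k = 0.28×9.81/33.5 = 0.08199 m = 8.199 cm
E = ½kA² = ½×33.5×(0.112)² = 0.2101 J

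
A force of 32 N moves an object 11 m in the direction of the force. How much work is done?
W = Fd = 32×11 = 352.0 J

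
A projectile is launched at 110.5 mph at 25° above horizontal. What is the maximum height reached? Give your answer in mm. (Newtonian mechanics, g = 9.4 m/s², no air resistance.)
H = v₀²sin²(θ)/(2g) (with unit conversion) = 23180.0 mm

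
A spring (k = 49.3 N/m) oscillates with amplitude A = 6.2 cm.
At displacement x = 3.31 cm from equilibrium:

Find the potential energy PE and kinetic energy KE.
E_total = ½kA² = ½×49.3×(0.062)² = 0.09475 J
PE = ½kx² = ½×49.3×(0.0331)² = 0.02701 J
KE = E_total − PE = 0.06775 J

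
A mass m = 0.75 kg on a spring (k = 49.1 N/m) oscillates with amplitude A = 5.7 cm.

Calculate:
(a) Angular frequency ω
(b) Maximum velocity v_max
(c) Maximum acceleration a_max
ω = √(k/m) = √(49.1/0.75) = 8.091 rad/s
v_max = ωA = 8.091×0.057 = 0.4612 m/s
a_max = ω²A = 8.091²×0.057 = 3.732 m/s²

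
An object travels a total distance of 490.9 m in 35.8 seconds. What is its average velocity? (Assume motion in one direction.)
v_avg = Δd / Δt = 490.9 / 35.8 = 13.71 m/s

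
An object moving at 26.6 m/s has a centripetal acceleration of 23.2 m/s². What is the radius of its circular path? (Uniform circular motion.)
r = v²/a_c = 26.6²/23.2 = 30.5 m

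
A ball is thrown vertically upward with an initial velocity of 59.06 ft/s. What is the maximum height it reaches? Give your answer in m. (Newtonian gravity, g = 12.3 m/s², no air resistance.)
h_max = v₀²/(2g) (with unit conversion) = 13.17 m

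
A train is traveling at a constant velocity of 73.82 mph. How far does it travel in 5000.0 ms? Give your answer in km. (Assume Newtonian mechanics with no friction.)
d = vt (with unit conversion) = 0.165 km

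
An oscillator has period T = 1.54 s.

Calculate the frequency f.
f = 1/T = 1/1.54 = 0.6494 Hz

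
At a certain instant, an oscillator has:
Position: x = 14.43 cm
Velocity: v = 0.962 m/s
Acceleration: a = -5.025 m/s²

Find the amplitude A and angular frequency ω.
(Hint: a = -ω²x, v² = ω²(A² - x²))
a = −ω²x → ω = √(|a|/x) = √(5.025/0.1443) = 5.901 rad/s
v² = ω²(A² − x²) → A = √(x² + v²/ω²) = √(0.1443² + 0.962²/5.901²) = 0.2177 m = 21.77 cm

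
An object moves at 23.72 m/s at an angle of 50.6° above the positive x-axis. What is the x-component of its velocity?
vₓ = v cos(θ) = 23.72 × cos(50.6°) = 15.06 m/s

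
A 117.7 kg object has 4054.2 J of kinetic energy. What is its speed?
KE = ½mv² → v = √(2KE/m) = √(2×4054.2/117.7) = 8.3 m/s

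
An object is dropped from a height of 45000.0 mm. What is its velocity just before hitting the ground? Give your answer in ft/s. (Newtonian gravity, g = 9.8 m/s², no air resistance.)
v = √(2gh) (with unit conversion) = 97.44 ft/s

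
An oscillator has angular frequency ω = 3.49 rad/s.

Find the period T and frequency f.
T = 2π/ω = 2π/3.49 = 1.8 s; f = ω/2π = 0.5555 Hz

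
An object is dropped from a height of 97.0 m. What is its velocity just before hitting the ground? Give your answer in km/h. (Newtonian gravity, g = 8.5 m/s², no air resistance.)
v = √(2gh) (with unit conversion) = 146.2 km/h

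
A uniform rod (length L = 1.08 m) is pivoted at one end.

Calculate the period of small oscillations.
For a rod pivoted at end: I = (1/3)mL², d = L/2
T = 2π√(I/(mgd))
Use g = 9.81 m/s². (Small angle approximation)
I/m = (1/3)L² = 0.3888 m²; d = L/2 = 0.54 m
T = 2π√(I/(mgd)) = 2π√(0.3888/(9.81×0.54)) = 1.702 s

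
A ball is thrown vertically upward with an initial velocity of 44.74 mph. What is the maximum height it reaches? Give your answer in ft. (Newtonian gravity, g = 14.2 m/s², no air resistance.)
h_max = v₀²/(2g) (with unit conversion) = 46.21 ft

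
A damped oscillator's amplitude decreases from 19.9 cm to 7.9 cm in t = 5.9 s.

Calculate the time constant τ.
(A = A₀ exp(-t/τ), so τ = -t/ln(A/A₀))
A/A₀ = 7.9/19.9 = 0.397; ln(A/A₀) = -0.9239
τ = −t/ln(A/A₀) = −5.9/-0.9239 = 6.386 s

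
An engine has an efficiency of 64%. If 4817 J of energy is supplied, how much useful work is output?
W_out = η × W_in = 0.64 × 4817 = 3082.9 J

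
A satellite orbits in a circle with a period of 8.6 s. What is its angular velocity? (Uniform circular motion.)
ω = 2π/T = 2π/8.6 = 0.7306 rad/s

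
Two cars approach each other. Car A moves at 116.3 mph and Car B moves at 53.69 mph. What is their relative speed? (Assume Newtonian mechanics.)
v_rel = v_A + v_B = 116.3 + 53.69 = 170.0 mph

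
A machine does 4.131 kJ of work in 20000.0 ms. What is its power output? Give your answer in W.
P = W/t = 4131 J / 20 s = 206.6 W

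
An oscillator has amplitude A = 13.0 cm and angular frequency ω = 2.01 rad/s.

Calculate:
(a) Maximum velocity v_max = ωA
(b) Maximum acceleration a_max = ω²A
v_max = ωA = 2.01×0.13 = 0.2613 m/s
a_max = ω²A = 2.01²×0.13 = 0.5252 m/s²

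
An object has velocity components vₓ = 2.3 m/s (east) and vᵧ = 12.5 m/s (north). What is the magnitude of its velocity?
|v| = √(vₓ² + vᵧ²) = √(2.3² + 12.5²) = √(161.54) = 12.71 m/s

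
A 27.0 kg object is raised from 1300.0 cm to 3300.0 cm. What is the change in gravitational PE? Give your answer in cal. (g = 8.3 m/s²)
ΔPE = mg(h₂ − h₁) = 27 kg × 8.3 m/s² × (33 − 13) m = 4482 J = 1071.0 cal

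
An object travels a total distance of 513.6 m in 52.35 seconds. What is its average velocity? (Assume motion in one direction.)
v_avg = Δd / Δt = 513.6 / 52.35 = 9.81 m/s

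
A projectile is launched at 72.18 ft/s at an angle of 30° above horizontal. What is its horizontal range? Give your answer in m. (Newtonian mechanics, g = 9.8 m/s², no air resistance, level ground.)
R = v₀² sin(2θ) / g (with unit conversion) = 42.77 m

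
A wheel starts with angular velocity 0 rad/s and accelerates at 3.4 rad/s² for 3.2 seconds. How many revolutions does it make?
θ = ω₀t + ½αt² = 0×3.2 + ½×3.4×3.2² = 17.41 rad
Revolutions = θ/(2π) = 17.41/(2π) = 2.77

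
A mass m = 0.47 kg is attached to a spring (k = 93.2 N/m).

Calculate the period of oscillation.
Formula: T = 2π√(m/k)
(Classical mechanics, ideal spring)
T = 2π√(m/k) = 2π√(0.47/93.2) = 0.4462 s; f = 1/T = 2.241 Hz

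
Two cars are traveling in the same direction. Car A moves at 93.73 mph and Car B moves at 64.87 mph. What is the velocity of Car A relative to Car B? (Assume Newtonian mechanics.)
v_rel = v_A - v_B = 93.73 - 64.87 = 28.86 mph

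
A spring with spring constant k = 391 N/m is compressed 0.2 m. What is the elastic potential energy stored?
PE = ½kx² = ½×391×0.2² = 7.82 J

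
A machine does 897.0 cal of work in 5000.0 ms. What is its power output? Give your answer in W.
P = W/t = 3753 J / 5 s = 750.6 W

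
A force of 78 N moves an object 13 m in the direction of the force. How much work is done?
W = Fd = 78×13 = 1014.0 J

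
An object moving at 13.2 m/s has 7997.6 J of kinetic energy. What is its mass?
KE = ½mv² → m = 2KE/v² = 2×7997.6/13.2² = 91.8 kg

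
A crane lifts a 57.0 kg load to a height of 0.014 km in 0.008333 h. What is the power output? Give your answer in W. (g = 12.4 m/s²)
W = mgh = 57×12.4×14 = 9895 J
P = W/t = 9895/30 = 329.9 W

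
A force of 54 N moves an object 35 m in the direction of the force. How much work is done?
W = Fd = 54×35 = 1890.0 J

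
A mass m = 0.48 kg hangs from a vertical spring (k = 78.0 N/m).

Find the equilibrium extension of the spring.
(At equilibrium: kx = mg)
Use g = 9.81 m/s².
x_eq = mg/k = 0.48×9.81/78.0 = 0.06037 m = 6.037 cm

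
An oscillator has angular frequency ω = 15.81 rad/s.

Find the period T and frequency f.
T = 2π/ω = 2π/15.81 = 0.3974 s; f = ω/2π = 2.516 Hz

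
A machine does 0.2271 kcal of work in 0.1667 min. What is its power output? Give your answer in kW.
P = W/t = 950.2 J / 10 s = 95 W = 0.095 kW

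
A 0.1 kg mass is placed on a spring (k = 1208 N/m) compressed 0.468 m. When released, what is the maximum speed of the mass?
½kx² = ½mv² → v = x√(k/m) = 0.468×√(1208/0.1) = 51.44 m/s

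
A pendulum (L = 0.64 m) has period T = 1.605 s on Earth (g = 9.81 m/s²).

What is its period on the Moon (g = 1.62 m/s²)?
T = 2π√(L/g), so T_moon/T_earth = √(g_earth/g_moon)
T_moon = 2π√(0.64/1.62) = 3.949 s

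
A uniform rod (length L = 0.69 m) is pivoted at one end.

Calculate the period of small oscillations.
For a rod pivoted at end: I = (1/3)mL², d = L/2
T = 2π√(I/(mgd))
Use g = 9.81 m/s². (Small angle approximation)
I/m = (1/3)L² = 0.1587 m²; d = L/2 = 0.345 m
T = 2π√(I/(mgd)) = 2π√(0.1587/(9.81×0.345)) = 1.361 s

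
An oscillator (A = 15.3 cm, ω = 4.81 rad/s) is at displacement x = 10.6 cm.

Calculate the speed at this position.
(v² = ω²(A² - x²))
v = ω√(A² − x²) = 4.81×√(0.153² − 0.106²) = 0.5307 m/s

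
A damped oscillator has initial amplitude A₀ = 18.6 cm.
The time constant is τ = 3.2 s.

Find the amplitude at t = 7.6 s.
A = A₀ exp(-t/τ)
A = A₀ exp(−t/τ) = 18.6×exp(−7.6/3.2) = 1.73 cm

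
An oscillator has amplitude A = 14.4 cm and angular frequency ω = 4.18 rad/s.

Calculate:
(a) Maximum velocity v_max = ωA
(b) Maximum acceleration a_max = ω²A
v_max = ωA = 4.18×0.144 = 0.6019 m/s
a_max = ω²A = 4.18²×0.144 = 2.516 m/s²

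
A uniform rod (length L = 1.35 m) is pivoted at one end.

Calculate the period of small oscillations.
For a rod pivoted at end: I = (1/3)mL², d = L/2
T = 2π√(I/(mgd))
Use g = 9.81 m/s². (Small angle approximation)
I/m = (1/3)L² = 0.6075 m²; d = L/2 = 0.675 m
T = 2π√(I/(mgd)) = 2π√(0.6075/(9.81×0.675)) = 1.903 s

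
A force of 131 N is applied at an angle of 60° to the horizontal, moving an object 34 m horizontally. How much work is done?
W = Fd cosθ = 131×34×cos(60°) = 2227.0 J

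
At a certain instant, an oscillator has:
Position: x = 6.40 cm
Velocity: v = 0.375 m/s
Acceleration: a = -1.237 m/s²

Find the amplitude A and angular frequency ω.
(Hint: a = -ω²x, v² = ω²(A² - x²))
a = −ω²x → ω = √(|a|/x) = √(1.237/0.064) = 4.396 rad/s
v² = ω²(A² − x²) → A = √(x² + v²/ω²) = √(0.064² + 0.375²/4.396²) = 0.1066 m = 10.66 cm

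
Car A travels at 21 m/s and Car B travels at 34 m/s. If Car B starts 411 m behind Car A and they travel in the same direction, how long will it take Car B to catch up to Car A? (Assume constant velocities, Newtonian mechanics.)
Relative speed: v_rel = 34 - 21 = 13 m/s
Time to catch: t = d₀/v_rel = 411/13 = 31.62 s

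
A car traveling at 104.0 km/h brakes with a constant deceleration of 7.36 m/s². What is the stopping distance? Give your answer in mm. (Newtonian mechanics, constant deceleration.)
d = v₀² / (2a) (with unit conversion) = 56700.0 mm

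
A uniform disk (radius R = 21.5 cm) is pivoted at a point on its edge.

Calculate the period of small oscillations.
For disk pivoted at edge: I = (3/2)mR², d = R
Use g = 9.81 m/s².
I/m = (3/2)R² = 0.06934 m²; d = R = 0.215 m
T = 2π√((3/2)R²/(gR)) = 2π√(3R/(2g)) = 1.139 s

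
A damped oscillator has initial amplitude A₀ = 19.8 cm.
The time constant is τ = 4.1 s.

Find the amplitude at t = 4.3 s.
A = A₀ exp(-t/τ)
A = A₀ exp(−t/τ) = 19.8×exp(−4.3/4.1) = 6.937 cm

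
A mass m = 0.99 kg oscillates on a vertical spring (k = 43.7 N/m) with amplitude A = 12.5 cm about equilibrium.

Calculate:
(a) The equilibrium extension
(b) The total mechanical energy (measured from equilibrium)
x_eq = mg/k = 0.99×9.81/43.7 = 0.2222 m = 22.22 cm
E = ½kA² = ½×43.7×(0.125)² = 0.3414 J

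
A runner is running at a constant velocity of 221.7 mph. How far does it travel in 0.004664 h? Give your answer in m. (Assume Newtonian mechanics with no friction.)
d = vt (with unit conversion) = 1664.0 m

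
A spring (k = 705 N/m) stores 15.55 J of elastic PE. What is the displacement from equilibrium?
PE = ½kx² → x = √(2PE/k) = √(2×15.55/705) = 0.21 m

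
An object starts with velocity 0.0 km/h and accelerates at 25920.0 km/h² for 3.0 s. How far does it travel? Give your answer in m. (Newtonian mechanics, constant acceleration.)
d = v₀t + ½at² (with unit conversion) = 9.0 m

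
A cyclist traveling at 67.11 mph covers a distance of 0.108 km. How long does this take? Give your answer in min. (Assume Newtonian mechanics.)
t = d/v (with unit conversion) = 0.06 min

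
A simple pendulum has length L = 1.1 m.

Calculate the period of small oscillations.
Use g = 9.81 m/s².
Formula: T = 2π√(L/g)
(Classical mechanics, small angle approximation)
T = 2π√(L/g) = 2π√(1.1/9.81) = 2.104 s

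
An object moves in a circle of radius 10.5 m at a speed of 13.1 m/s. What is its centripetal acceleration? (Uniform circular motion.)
a_c = v²/r = 13.1²/10.5 = 171.61/10.5 = 16.34 m/s²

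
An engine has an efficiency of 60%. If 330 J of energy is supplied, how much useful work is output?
W_out = η × W_in = 0.6 × 330 = 198.0 J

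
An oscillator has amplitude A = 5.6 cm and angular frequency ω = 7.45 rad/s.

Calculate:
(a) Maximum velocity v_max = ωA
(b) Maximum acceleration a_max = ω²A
v_max = ωA = 7.45×0.056 = 0.4172 m/s
a_max = ω²A = 7.45²×0.056 = 3.108 m/s²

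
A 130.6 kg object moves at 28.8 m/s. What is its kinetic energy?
KE = ½mv² = ½×130.6×28.8² = 54162.43 J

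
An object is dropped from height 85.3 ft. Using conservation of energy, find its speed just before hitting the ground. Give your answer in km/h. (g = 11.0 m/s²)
mgh = ½mv² → v = √(2gh) = √(2×11.0×26) = 23.92 m/s = 86.1 km/h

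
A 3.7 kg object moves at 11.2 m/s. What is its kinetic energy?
KE = ½mv² = ½×3.7×11.2² = 232.064 J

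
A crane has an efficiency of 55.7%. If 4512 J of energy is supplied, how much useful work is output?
W_out = η × W_in = 0.557 × 4512 = 2513.2 J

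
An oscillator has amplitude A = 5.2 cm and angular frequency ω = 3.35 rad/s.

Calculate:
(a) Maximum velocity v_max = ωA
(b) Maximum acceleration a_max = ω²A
v_max = ωA = 3.35×0.052 = 0.1742 m/s
a_max = ω²A = 3.35²×0.052 = 0.5836 m/s²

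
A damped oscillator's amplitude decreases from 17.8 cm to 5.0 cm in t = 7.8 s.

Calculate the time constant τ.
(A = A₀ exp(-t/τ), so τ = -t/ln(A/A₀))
A/A₀ = 5.0/17.8 = 0.2809; ln(A/A₀) = -1.27
τ = −t/ln(A/A₀) = −7.8/-1.27 = 6.143 s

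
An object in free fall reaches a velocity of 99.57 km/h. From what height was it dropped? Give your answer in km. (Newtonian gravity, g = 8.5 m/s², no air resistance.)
h = v²/(2g) (with unit conversion) = 0.045 km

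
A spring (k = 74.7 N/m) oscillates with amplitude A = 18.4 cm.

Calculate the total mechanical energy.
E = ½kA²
E = ½kA² = ½×74.7×(0.184)² = 1.265 J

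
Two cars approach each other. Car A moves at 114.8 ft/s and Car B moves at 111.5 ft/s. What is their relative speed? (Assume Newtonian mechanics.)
v_rel = v_A + v_B = 114.8 + 111.5 = 226.3 ft/s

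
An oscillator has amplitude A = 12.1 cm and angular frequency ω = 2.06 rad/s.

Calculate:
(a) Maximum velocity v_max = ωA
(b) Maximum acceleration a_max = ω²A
v_max = ωA = 2.06×0.121 = 0.2493 m/s
a_max = ω²A = 2.06²×0.121 = 0.5135 m/s²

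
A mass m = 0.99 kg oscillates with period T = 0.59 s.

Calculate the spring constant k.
T = 2π√(m/k) → k = m(2π/T)² = 0.99×(2π/0.59)² = 112.3 N/m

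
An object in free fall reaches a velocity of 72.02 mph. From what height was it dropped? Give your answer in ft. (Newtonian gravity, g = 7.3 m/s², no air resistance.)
h = v²/(2g) (with unit conversion) = 232.9 ft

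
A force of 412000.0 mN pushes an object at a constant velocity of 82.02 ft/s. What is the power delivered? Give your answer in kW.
P = Fv = 412 N × 25 m/s = 1.03e+04 W = 10.3 kW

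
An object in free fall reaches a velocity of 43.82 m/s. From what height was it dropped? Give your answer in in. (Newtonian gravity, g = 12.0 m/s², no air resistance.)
h = v²/(2g) (with unit conversion) = 3150.0 in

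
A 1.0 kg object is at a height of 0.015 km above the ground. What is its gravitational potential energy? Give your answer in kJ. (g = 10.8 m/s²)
PE = mgh = 1 kg × 10.8 m/s² × 15 m = 162 J = 0.162 kJ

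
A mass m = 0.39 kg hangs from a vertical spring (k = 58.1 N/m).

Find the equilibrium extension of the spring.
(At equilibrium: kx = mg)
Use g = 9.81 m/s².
x_eq = mg/k = 0.39×9.81/58.1 = 0.06585 m = 6.585 cm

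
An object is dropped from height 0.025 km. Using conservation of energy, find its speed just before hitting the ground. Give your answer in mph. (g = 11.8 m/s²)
mgh = ½mv² → v = √(2gh) = √(2×11.8×25) = 24.29 m/s = 54.33 mph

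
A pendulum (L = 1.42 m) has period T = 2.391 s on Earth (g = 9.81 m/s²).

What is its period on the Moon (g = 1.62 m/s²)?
T = 2π√(L/g), so T_moon/T_earth = √(g_earth/g_moon)
T_moon = 2π√(1.42/1.62) = 5.883 s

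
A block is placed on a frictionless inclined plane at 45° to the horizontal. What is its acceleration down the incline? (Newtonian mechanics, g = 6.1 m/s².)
a = g sin(θ) = 6.1 × sin(45°) = 6.1 × 0.7071 = 4.31 m/s²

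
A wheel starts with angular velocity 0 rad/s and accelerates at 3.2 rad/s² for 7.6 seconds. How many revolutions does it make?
θ = ω₀t + ½αt² = 0×7.6 + ½×3.2×7.6² = 92.42 rad
Revolutions = θ/(2π) = 92.42/(2π) = 14.71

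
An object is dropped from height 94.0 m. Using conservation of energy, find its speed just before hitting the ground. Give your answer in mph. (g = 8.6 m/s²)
mgh = ½mv² → v = √(2gh) = √(2×8.6×94) = 40.21 m/s = 89.95 mph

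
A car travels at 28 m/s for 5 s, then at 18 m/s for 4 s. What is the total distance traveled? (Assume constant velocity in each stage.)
d₁ = v₁t₁ = 28 × 5 = 140 m
d₂ = v₂t₂ = 18 × 4 = 72 m
d_total = 140 + 72 = 212 m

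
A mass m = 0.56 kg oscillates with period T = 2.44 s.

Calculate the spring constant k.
T = 2π√(m/k) → k = m(2π/T)² = 0.56×(2π/2.44)² = 3.713 N/m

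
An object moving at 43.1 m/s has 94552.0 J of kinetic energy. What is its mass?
KE = ½mv² → m = 2KE/v² = 2×94552.0/43.1² = 101.8 kg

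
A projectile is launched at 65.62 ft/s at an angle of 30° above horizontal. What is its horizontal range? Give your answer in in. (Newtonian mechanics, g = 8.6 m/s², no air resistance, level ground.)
R = v₀² sin(2θ) / g (with unit conversion) = 1586.0 in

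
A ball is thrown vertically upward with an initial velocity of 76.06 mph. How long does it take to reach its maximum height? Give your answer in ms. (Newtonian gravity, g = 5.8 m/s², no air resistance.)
t_up = v₀/g (with unit conversion) = 5862.0 ms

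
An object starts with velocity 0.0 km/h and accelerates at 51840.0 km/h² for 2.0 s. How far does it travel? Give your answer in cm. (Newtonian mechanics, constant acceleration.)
d = v₀t + ½at² (with unit conversion) = 800.0 cm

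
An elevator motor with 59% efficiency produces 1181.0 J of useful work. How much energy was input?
W_in = W_out/η = 1181.0/0.59 = 2001.7 J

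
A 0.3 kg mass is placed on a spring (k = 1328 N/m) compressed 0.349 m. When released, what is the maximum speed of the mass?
½kx² = ½mv² → v = x√(k/m) = 0.349×√(1328/0.3) = 23.22 m/s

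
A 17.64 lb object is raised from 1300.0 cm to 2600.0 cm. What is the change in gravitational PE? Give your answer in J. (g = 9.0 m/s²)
ΔPE = mg(h₂ − h₁) = 8.001 kg × 9.0 m/s² × (26 − 13) m = 936.2 J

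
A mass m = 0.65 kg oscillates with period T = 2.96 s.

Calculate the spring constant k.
T = 2π√(m/k) → k = m(2π/T)² = 0.65×(2π/2.96)² = 2.929 N/m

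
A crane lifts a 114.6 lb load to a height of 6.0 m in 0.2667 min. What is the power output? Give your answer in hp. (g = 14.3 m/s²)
W = mgh = 51.98×14.3×6 = 4460 J
P = W/t = 4460/16 = 278.7 W = 0.3738 hp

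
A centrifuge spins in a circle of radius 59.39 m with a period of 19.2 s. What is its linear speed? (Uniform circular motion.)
v = 2πr/T = 2π×59.39/19.2 = 19.44 m/s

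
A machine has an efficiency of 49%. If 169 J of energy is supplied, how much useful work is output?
W_out = η × W_in = 0.49 × 169 = 82.81 J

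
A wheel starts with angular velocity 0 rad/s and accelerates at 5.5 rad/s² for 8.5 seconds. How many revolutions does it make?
θ = ω₀t + ½αt² = 0×8.5 + ½×5.5×8.5² = 198.69 rad
Revolutions = θ/(2π) = 198.69/(2π) = 31.62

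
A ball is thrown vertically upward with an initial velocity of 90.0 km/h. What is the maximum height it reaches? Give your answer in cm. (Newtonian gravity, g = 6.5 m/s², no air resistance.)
h_max = v₀²/(2g) (with unit conversion) = 4808.0 cm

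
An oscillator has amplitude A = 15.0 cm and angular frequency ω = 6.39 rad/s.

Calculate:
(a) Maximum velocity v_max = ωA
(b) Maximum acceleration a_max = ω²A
v_max = ωA = 6.39×0.15 = 0.9585 m/s
a_max = ω²A = 6.39²×0.15 = 6.125 m/s²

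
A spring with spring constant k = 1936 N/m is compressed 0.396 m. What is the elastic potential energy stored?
PE = ½kx² = ½×1936×0.396² = 151.8 J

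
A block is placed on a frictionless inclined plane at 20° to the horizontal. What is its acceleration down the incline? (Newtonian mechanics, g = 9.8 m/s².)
a = g sin(θ) = 9.8 × sin(20°) = 9.8 × 0.342 = 3.35 m/s²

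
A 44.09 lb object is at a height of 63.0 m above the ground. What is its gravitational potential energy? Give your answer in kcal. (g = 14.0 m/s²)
PE = mgh = 20 kg × 14.0 m/s² × 63 m = 1.764e+04 J = 4.216 kcal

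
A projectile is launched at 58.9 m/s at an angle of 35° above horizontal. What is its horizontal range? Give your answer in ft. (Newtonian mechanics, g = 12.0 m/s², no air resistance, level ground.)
R = v₀² sin(2θ) / g (with unit conversion) = 891.3 ft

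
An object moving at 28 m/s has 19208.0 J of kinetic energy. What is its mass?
KE = ½mv² → m = 2KE/v² = 2×19208.0/28² = 49.0 kg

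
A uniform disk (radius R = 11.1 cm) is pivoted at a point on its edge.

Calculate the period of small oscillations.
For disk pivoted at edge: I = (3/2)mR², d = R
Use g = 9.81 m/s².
I/m = (3/2)R² = 0.01848 m²; d = R = 0.111 m
T = 2π√((3/2)R²/(gR)) = 2π√(3R/(2g)) = 0.8186 s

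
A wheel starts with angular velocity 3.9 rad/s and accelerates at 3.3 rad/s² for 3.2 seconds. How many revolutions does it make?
θ = ω₀t + ½αt² = 3.9×3.2 + ½×3.3×3.2² = 29.38 rad
Revolutions = θ/(2π) = 29.38/(2π) = 4.68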